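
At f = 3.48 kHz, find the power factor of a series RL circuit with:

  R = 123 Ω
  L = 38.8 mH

Step 1 — Angular frequency: ω = 2π·f = 2π·3480 = 2.187e+04 rad/s.
Step 2 — Component impedances:
  R: Z = R = 123 Ω
  L: Z = jωL = j·2.187e+04·0.0388 = 0 + j848.4 Ω
Step 3 — Series combination: Z_total = R + L = 123 + j848.4 Ω = 857.3∠81.8° Ω.
Step 4 — Power factor: PF = cos(φ) = Re(Z)/|Z| = 123/857.3 = 0.1435.
Step 5 — Type: Im(Z) = 848.4 ⇒ lagging (phase φ = 81.8°).

PF = 0.1435 (lagging, φ = 81.8°)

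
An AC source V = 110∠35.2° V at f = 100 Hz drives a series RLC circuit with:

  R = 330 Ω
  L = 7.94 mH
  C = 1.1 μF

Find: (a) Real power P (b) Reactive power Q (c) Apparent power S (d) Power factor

Step 1 — Angular frequency: ω = 2π·f = 2π·100 = 628.3 rad/s.
Step 2 — Component impedances:
  R: Z = R = 330 Ω
  L: Z = jωL = j·628.3·0.00794 = 0 + j4.989 Ω
  C: Z = 1/(jωC) = -j/(ω·C) = 0 - j1447 Ω
Step 3 — Series combination: Z_total = R + L + C = 330 - j1442 Ω = 1479∠-77.1° Ω.
Step 4 — Source phasor: V = 110∠35.2° V = 89.89 + j63.41 V.
Step 5 — Current: I = V / Z = -0.02823 + j0.0688 A = 0.07437∠112.3° A.
Step 6 — Complex power: S = V·I* = 1.825 - j7.974 VA.
Step 7 — Real power: P = Re(S) = 1.825 W.
Step 8 — Reactive power: Q = Im(S) = -7.974 VAR.
Step 9 — Apparent power: |S| = 8.18 VA.
Step 10 — Power factor: PF = P/|S| = 0.2231 (leading).

(a) P = 1.825 W  (b) Q = -7.974 VAR  (c) S = 8.18 VA  (d) PF = 0.2231 (leading)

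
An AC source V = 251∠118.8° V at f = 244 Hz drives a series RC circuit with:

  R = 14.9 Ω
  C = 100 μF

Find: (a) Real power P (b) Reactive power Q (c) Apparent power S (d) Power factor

Step 1 — Angular frequency: ω = 2π·f = 2π·244 = 1533 rad/s.
Step 2 — Component impedances:
  R: Z = R = 14.9 Ω
  C: Z = 1/(jωC) = -j/(ω·C) = 0 - j6.523 Ω
Step 3 — Series combination: Z_total = R + C = 14.9 - j6.523 Ω = 16.27∠-23.6° Ω.
Step 4 — Source phasor: V = 251∠118.8° V = -120.9 + j220 V.
Step 5 — Current: I = V / Z = -12.23 + j9.407 A = 15.43∠142.4° A.
Step 6 — Complex power: S = V·I* = 3548 - j1553 VA.
Step 7 — Real power: P = Re(S) = 3548 W.
Step 8 — Reactive power: Q = Im(S) = -1553 VAR.
Step 9 — Apparent power: |S| = 3873 VA.
Step 10 — Power factor: PF = P/|S| = 0.9161 (leading).

(a) P = 3548 W  (b) Q = -1553 VAR  (c) S = 3873 VA  (d) PF = 0.9161 (leading)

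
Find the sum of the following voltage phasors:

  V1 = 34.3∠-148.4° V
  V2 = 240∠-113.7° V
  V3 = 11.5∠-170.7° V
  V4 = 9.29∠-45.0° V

Step 1 — Convert each phasor to rectangular form:
  V1 = 34.3·(cos(-148.4°) + j·sin(-148.4°)) = -29.21 - j17.97 V
  V2 = 240·(cos(-113.7°) + j·sin(-113.7°)) = -96.47 - j219.8 V
  V3 = 11.5·(cos(-170.7°) + j·sin(-170.7°)) = -11.35 - j1.858 V
  V4 = 9.29·(cos(-45.0°) + j·sin(-45.0°)) = 6.569 - j6.569 V
Step 2 — Sum components: V_total = -130.5 - j246.2 V.
Step 3 — Convert to polar: |V_total| = 278.6 V, ∠V_total = -117.9°.

V_total = 278.6∠-117.9° V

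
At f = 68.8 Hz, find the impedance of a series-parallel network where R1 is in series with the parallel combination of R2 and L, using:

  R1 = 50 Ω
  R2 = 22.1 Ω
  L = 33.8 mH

Step 1 — Angular frequency: ω = 2π·f = 2π·68.8 = 432.3 rad/s.
Step 2 — Component impedances:
  R1: Z = R = 50 Ω
  R2: Z = R = 22.1 Ω
  L: Z = jωL = j·432.3·0.0338 = 0 + j14.61 Ω
Step 3 — Parallel branch: R2 || L = 1/(1/R2 + 1/L) = 6.722 + j10.17 Ω.
Step 4 — Series with R1: Z_total = R1 + (R2 || L) = 56.72 + j10.17 Ω = 57.63∠10.2° Ω.

Z = 56.72 + j10.17 Ω = 57.63∠10.2° Ω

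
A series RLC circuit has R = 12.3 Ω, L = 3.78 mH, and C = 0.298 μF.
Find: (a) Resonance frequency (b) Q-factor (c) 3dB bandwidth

Step 1 — Resonance condition Im(Z)=0 gives ω₀ = 1/√(LC).
Step 2 — ω₀ = 1/√(0.00378·2.98e-07) = 2.98e+04 rad/s.
Step 3 — f₀ = ω₀/(2π) = 4742 Hz.
Step 4 — Series Q: Q = ω₀L/R = 2.98e+04·0.00378/12.3 = 9.157.
Step 5 — 3dB bandwidth: Δω = ω₀/Q = 3254 rad/s; BW = Δω/(2π) = 517.9 Hz.

(a) f₀ = 4742 Hz  (b) Q = 9.157  (c) BW = 517.9 Hz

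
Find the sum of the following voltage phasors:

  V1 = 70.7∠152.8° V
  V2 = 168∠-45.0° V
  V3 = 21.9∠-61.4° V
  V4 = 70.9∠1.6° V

Step 1 — Convert each phasor to rectangular form:
  V1 = 70.7·(cos(152.8°) + j·sin(152.8°)) = -62.88 + j32.32 V
  V2 = 168·(cos(-45.0°) + j·sin(-45.0°)) = 118.8 - j118.8 V
  V3 = 21.9·(cos(-61.4°) + j·sin(-61.4°)) = 10.48 - j19.23 V
  V4 = 70.9·(cos(1.6°) + j·sin(1.6°)) = 70.87 + j1.98 V
Step 2 — Sum components: V_total = 137.3 - j103.7 V.
Step 3 — Convert to polar: |V_total| = 172.1 V, ∠V_total = -37.1°.

V_total = 172.1∠-37.1° V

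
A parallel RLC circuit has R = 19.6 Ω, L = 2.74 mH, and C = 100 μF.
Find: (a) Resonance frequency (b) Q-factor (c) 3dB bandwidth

Step 1 — Resonance: ω₀ = 1/√(LC) = 1/√(0.00274·0.0001) = 1910 rad/s.
Step 2 — f₀ = ω₀/(2π) = 304 Hz.
Step 3 — Parallel Q: Q = R/(ω₀L) = 19.6/(1910·0.00274) = 3.744.
Step 4 — Bandwidth: Δω = ω₀/Q = 510.2 rad/s; BW = Δω/(2π) = 81.2 Hz.

(a) f₀ = 304 Hz  (b) Q = 3.744  (c) BW = 81.2 Hz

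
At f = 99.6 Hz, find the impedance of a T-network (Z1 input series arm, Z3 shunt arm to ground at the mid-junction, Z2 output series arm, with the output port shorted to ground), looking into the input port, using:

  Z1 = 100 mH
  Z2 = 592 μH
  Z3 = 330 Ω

Step 1 — Angular frequency: ω = 2π·f = 2π·99.6 = 625.8 rad/s.
Step 2 — Component impedances:
  Z1: Z = jωL = j·625.8·0.1 = 0 + j62.58 Ω
  Z2: Z = jωL = j·625.8·0.000592 = 0 + j0.3705 Ω
  Z3: Z = R = 330 Ω
Step 3 — With the output port shorted to ground, the output series arm Z2 runs from the junction to ground; the shunt arm Z3 also runs from the junction to ground. They appear in parallel: Z3 || Z2 = 0.0004159 + j0.3705 Ω.
Step 4 — Series with input arm Z1: Z_in = Z1 + (Z3 || Z2) = 0.0004159 + j62.95 Ω = 62.95∠90.0° Ω.

Z = 0.0004159 + j62.95 Ω = 62.95∠90.0° Ω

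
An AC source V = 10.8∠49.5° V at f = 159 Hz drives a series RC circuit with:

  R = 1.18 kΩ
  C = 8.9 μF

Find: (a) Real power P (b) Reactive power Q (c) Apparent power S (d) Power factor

Step 1 — Angular frequency: ω = 2π·f = 2π·159 = 999 rad/s.
Step 2 — Component impedances:
  R: Z = R = 1180 Ω
  C: Z = 1/(jωC) = -j/(ω·C) = 0 - j112.5 Ω
Step 3 — Series combination: Z_total = R + C = 1180 - j112.5 Ω = 1185∠-5.4° Ω.
Step 4 — Source phasor: V = 10.8∠49.5° V = 7.014 + j8.212 V.
Step 5 — Current: I = V / Z = 0.005233 + j0.007458 A = 0.009111∠54.9° A.
Step 6 — Complex power: S = V·I* = 0.09796 - j0.009337 VA.
Step 7 — Real power: P = Re(S) = 0.09796 W.
Step 8 — Reactive power: Q = Im(S) = -0.009337 VAR.
Step 9 — Apparent power: |S| = 0.0984 VA.
Step 10 — Power factor: PF = P/|S| = 0.9955 (leading).

(a) P = 0.09796 W  (b) Q = -0.009337 VAR  (c) S = 0.0984 VA  (d) PF = 0.9955 (leading)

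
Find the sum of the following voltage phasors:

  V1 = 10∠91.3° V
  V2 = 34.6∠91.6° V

Step 1 — Convert each phasor to rectangular form:
  V1 = 10·(cos(91.3°) + j·sin(91.3°)) = -0.2269 + j9.997 V
  V2 = 34.6·(cos(91.6°) + j·sin(91.6°)) = -0.9661 + j34.59 V
Step 2 — Sum components: V_total = -1.193 + j44.58 V.
Step 3 — Convert to polar: |V_total| = 44.6 V, ∠V_total = 91.5°.

V_total = 44.6∠91.5° V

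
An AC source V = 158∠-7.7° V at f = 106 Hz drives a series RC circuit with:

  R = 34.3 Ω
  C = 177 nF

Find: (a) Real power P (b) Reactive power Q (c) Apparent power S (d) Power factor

Step 1 — Angular frequency: ω = 2π·f = 2π·106 = 666 rad/s.
Step 2 — Component impedances:
  R: Z = R = 34.3 Ω
  C: Z = 1/(jωC) = -j/(ω·C) = 0 - j8483 Ω
Step 3 — Series combination: Z_total = R + C = 34.3 - j8483 Ω = 8483∠-89.8° Ω.
Step 4 — Source phasor: V = 158∠-7.7° V = 156.6 - j21.17 V.
Step 5 — Current: I = V / Z = 0.00257 + j0.01845 A = 0.01863∠82.1° A.
Step 6 — Complex power: S = V·I* = 0.0119 - j2.943 VA.
Step 7 — Real power: P = Re(S) = 0.0119 W.
Step 8 — Reactive power: Q = Im(S) = -2.943 VAR.
Step 9 — Apparent power: |S| = 2.943 VA.
Step 10 — Power factor: PF = P/|S| = 0.004043 (leading).

(a) P = 0.0119 W  (b) Q = -2.943 VAR  (c) S = 2.943 VA  (d) PF = 0.004043 (leading)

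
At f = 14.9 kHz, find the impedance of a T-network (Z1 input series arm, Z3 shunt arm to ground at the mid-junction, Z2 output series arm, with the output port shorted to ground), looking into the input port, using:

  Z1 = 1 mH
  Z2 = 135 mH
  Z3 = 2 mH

Step 1 — Angular frequency: ω = 2π·f = 2π·1.49e+04 = 9.362e+04 rad/s.
Step 2 — Component impedances:
  Z1: Z = jωL = j·9.362e+04·0.001 = 0 + j93.62 Ω
  Z2: Z = jωL = j·9.362e+04·0.135 = 0 + j1.264e+04 Ω
  Z3: Z = jωL = j·9.362e+04·0.002 = 0 + j187.2 Ω
Step 3 — With the output port shorted to ground, the output series arm Z2 runs from the junction to ground; the shunt arm Z3 also runs from the junction to ground. They appear in parallel: Z3 || Z2 = 0 + j184.5 Ω.
Step 4 — Series with input arm Z1: Z_in = Z1 + (Z3 || Z2) = 0 + j278.1 Ω = 278.1∠90.0° Ω.

Z = 0 + j278.1 Ω = 278.1∠90.0° Ω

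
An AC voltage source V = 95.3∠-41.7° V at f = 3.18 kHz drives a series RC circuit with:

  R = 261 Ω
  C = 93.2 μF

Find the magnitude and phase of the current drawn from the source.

Step 1 — Angular frequency: ω = 2π·f = 2π·3180 = 1.998e+04 rad/s.
Step 2 — Component impedances:
  R: Z = R = 261 Ω
  C: Z = 1/(jωC) = -j/(ω·C) = 0 - j0.537 Ω
Step 3 — Series combination: Z_total = R + C = 261 - j0.537 Ω = 261∠-0.1° Ω.
Step 4 — Source phasor: V = 95.3∠-41.7° V = 71.15 - j63.4 V.
Step 5 — Ohm's law: I = V / Z_total = (71.15 - j63.4) / (261 - j0.537) = 0.2731 - j0.2423 A.
Step 6 — Convert to polar: |I| = 0.3651 A, ∠I = -41.6°.

I = 0.3651∠-41.6° A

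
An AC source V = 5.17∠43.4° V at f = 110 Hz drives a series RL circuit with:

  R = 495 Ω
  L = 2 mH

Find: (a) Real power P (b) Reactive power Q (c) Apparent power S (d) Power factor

Step 1 — Angular frequency: ω = 2π·f = 2π·110 = 691.2 rad/s.
Step 2 — Component impedances:
  R: Z = R = 495 Ω
  L: Z = jωL = j·691.2·0.002 = 0 + j1.382 Ω
Step 3 — Series combination: Z_total = R + L = 495 + j1.382 Ω = 495∠0.2° Ω.
Step 4 — Source phasor: V = 5.17∠43.4° V = 3.756 + j3.552 V.
Step 5 — Current: I = V / Z = 0.007609 + j0.007155 A = 0.01044∠43.2° A.
Step 6 — Complex power: S = V·I* = 0.054 + j0.0001508 VA.
Step 7 — Real power: P = Re(S) = 0.054 W.
Step 8 — Reactive power: Q = Im(S) = 0.0001508 VAR.
Step 9 — Apparent power: |S| = 0.054 VA.
Step 10 — Power factor: PF = P/|S| = 1 (lagging).

(a) P = 0.054 W  (b) Q = 0.0001508 VAR  (c) S = 0.054 VA  (d) PF = 1 (lagging)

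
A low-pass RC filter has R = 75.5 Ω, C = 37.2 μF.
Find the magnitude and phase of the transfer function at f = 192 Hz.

Step 1 — Angular frequency: ω = 2π·192 = 1206 rad/s.
Step 2 — Transfer function: H(jω) = 1/(1 + jωRC).
Step 3 — Denominator: 1 + jωRC = 1 + j·1206·75.5·3.72e-05 = 1 + j3.388.
Step 4 — H = 0.08013 - j0.2715.
Step 5 — Magnitude: |H| = 0.2831 (-11.0 dB); phase: φ = -73.6°.

|H| = 0.2831 (-11.0 dB), φ = -73.6°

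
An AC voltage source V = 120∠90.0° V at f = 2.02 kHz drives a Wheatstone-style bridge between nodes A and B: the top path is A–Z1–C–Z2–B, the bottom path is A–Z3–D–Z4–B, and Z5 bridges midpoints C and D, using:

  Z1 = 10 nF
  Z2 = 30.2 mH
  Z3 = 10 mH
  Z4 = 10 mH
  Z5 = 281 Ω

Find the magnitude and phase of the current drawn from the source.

Step 1 — Angular frequency: ω = 2π·f = 2π·2020 = 1.269e+04 rad/s.
Step 2 — Component impedances:
  Z1: Z = 1/(jωC) = -j/(ω·C) = 0 - j7879 Ω
  Z2: Z = jωL = j·1.269e+04·0.0302 = 0 + j383.3 Ω
  Z3: Z = jωL = j·1.269e+04·0.01 = 0 + j126.9 Ω
  Z4: Z = jωL = j·1.269e+04·0.01 = 0 + j126.9 Ω
  Z5: Z = R = 281 Ω
Step 3 — Bridge requires nodal analysis (the Z5 bridge couples midpoints C and D, so the two paths cannot be reduced to a simple series/parallel combination). Setting node B to ground and injecting 1 A at node A, the 3-node admittance system at A, C, D solves to V_A = Z_AB = 15.62 + j232.4 Ω = 232.9∠86.2° Ω.
Step 4 — Source phasor: V = 120∠90.0° V = 0 + j120 V.
Step 5 — Ohm's law: I = V / Z_total = (0 + j120) / (15.62 + j232.4) = 0.5141 + j0.03455 A.
Step 6 — Convert to polar: |I| = 0.5152 A, ∠I = 3.8°.

I = 0.5152∠3.8° A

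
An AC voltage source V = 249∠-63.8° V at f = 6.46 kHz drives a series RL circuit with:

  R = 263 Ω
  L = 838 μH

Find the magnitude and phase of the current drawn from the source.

Step 1 — Angular frequency: ω = 2π·f = 2π·6460 = 4.059e+04 rad/s.
Step 2 — Component impedances:
  R: Z = R = 263 Ω
  L: Z = jωL = j·4.059e+04·0.000838 = 0 + j34.01 Ω
Step 3 — Series combination: Z_total = R + L = 263 + j34.01 Ω = 265.2∠7.4° Ω.
Step 4 — Source phasor: V = 249∠-63.8° V = 109.9 - j223.4 V.
Step 5 — Ohm's law: I = V / Z_total = (109.9 - j223.4) / (263 + j34.01) = 0.3031 - j0.8887 A.
Step 6 — Convert to polar: |I| = 0.9389 A, ∠I = -71.2°.

I = 0.9389∠-71.2° A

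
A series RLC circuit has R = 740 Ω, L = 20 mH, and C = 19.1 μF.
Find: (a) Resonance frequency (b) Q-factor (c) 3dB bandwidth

Step 1 — Resonance: ω₀ = 1/√(LC) = 1/√(0.02·1.91e-05) = 1618 rad/s.
Step 2 — f₀ = ω₀/(2π) = 257.5 Hz.
Step 3 — Series Q: Q = ω₀L/R = 1618·0.02/740 = 0.04373.
Step 4 — Bandwidth: Δω = ω₀/Q = 3.7e+04 rad/s; BW = Δω/(2π) = 5889 Hz.

(a) f₀ = 257.5 Hz  (b) Q = 0.04373  (c) BW = 5889 Hz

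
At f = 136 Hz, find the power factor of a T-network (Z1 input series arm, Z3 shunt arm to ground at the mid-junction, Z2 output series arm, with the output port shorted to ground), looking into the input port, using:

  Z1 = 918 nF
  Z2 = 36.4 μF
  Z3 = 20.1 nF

Step 1 — Angular frequency: ω = 2π·f = 2π·136 = 854.5 rad/s.
Step 2 — Component impedances:
  Z1: Z = 1/(jωC) = -j/(ω·C) = 0 - j1275 Ω
  Z2: Z = 1/(jωC) = -j/(ω·C) = 0 - j32.15 Ω
  Z3: Z = 1/(jωC) = -j/(ω·C) = 0 - j5.822e+04 Ω
Step 3 — With the output port shorted to ground, the output series arm Z2 runs from the junction to ground; the shunt arm Z3 also runs from the junction to ground. They appear in parallel: Z3 || Z2 = 0 - j32.13 Ω.
Step 4 — Series with input arm Z1: Z_in = Z1 + (Z3 || Z2) = 0 - j1307 Ω = 1307∠-90.0° Ω.
Step 5 — Power factor: PF = cos(φ) = Re(Z)/|Z| = 0/1307 = 0.
Step 6 — Type: Im(Z) = -1307 ⇒ leading (phase φ = -90.0°).

PF = 0 (leading, φ = -90.0°)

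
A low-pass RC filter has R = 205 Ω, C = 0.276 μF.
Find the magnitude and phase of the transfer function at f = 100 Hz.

Step 1 — Angular frequency: ω = 2π·100 = 628.3 rad/s.
Step 2 — Transfer function: H(jω) = 1/(1 + jωRC).
Step 3 — Denominator: 1 + jωRC = 1 + j·628.3·205·2.76e-07 = 1 + j0.03555.
Step 4 — H = 0.9987 - j0.03551.
Step 5 — Magnitude: |H| = 0.9994 (-0.0 dB); phase: φ = -2.0°.

|H| = 0.9994 (-0.0 dB), φ = -2.0°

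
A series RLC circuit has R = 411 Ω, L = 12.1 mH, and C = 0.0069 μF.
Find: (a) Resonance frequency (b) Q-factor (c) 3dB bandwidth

Step 1 — Resonance: ω₀ = 1/√(LC) = 1/√(0.0121·6.9e-09) = 1.094e+05 rad/s.
Step 2 — f₀ = ω₀/(2π) = 1.742e+04 Hz.
Step 3 — Series Q: Q = ω₀L/R = 1.094e+05·0.0121/411 = 3.222.
Step 4 — Bandwidth: Δω = ω₀/Q = 3.397e+04 rad/s; BW = Δω/(2π) = 5406 Hz.

(a) f₀ = 1.742e+04 Hz  (b) Q = 3.222  (c) BW = 5406 Hz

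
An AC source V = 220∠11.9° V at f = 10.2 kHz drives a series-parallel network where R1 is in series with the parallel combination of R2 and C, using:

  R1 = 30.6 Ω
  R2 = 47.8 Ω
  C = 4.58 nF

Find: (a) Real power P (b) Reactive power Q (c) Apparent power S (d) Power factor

Step 1 — Angular frequency: ω = 2π·f = 2π·1.02e+04 = 6.409e+04 rad/s.
Step 2 — Component impedances:
  R1: Z = R = 30.6 Ω
  R2: Z = R = 47.8 Ω
  C: Z = 1/(jωC) = -j/(ω·C) = 0 - j3407 Ω
Step 3 — Parallel branch: R2 || C = 1/(1/R2 + 1/C) = 47.79 - j0.6705 Ω.
Step 4 — Series with R1: Z_total = R1 + (R2 || C) = 78.39 - j0.6705 Ω = 78.39∠-0.5° Ω.
Step 5 — Source phasor: V = 220∠11.9° V = 215.3 + j45.36 V.
Step 6 — Current: I = V / Z = 2.741 + j0.6021 A = 2.806∠12.4° A.
Step 7 — Complex power: S = V·I* = 617.4 - j5.281 VA.
Step 8 — Real power: P = Re(S) = 617.4 W.
Step 9 — Reactive power: Q = Im(S) = -5.281 VAR.
Step 10 — Apparent power: |S| = 617.4 VA.
Step 11 — Power factor: PF = P/|S| = 1 (leading).

(a) P = 617.4 W  (b) Q = -5.281 VAR  (c) S = 617.4 VA  (d) PF = 1 (leading)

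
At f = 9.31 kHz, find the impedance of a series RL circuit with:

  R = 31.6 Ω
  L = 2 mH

Step 1 — Angular frequency: ω = 2π·f = 2π·9310 = 5.85e+04 rad/s.
Step 2 — Component impedances:
  R: Z = R = 31.6 Ω
  L: Z = jωL = j·5.85e+04·0.002 = 0 + j117 Ω
Step 3 — Series combination: Z_total = R + L = 31.6 + j117 Ω = 121.2∠74.9° Ω.

Z = 31.6 + j117 Ω = 121.2∠74.9° Ω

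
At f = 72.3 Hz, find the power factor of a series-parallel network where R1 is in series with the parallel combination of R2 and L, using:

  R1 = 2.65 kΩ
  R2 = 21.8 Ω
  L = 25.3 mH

Step 1 — Angular frequency: ω = 2π·f = 2π·72.3 = 454.3 rad/s.
Step 2 — Component impedances:
  R1: Z = R = 2650 Ω
  R2: Z = R = 21.8 Ω
  L: Z = jωL = j·454.3·0.0253 = 0 + j11.49 Ω
Step 3 — Parallel branch: R2 || L = 1/(1/R2 + 1/L) = 4.741 + j8.993 Ω.
Step 4 — Series with R1: Z_total = R1 + (R2 || L) = 2655 + j8.993 Ω = 2655∠0.2° Ω.
Step 5 — Power factor: PF = cos(φ) = Re(Z)/|Z| = 2655/2655 = 1.
Step 6 — Type: Im(Z) = 8.993 ⇒ lagging (phase φ = 0.2°).

PF = 1 (lagging, φ = 0.2°)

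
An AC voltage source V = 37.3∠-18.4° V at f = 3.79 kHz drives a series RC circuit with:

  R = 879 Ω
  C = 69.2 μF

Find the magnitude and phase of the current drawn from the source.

Step 1 — Angular frequency: ω = 2π·f = 2π·3790 = 2.381e+04 rad/s.
Step 2 — Component impedances:
  R: Z = R = 879 Ω
  C: Z = 1/(jωC) = -j/(ω·C) = 0 - j0.6068 Ω
Step 3 — Series combination: Z_total = R + C = 879 - j0.6068 Ω = 879∠-0.0° Ω.
Step 4 — Source phasor: V = 37.3∠-18.4° V = 35.39 - j11.77 V.
Step 5 — Ohm's law: I = V / Z_total = (35.39 - j11.77) / (879 - j0.6068) = 0.04027 - j0.01337 A.
Step 6 — Convert to polar: |I| = 0.04243 A, ∠I = -18.4°.

I = 0.04243∠-18.4° A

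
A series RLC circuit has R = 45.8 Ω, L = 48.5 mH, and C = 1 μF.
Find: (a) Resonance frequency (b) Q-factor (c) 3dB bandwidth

Step 1 — Resonance: ω₀ = 1/√(LC) = 1/√(0.0485·1e-06) = 4541 rad/s.
Step 2 — f₀ = ω₀/(2π) = 722.7 Hz.
Step 3 — Series Q: Q = ω₀L/R = 4541·0.0485/45.8 = 4.808.
Step 4 — Bandwidth: Δω = ω₀/Q = 944.3 rad/s; BW = Δω/(2π) = 150.3 Hz.

(a) f₀ = 722.7 Hz  (b) Q = 4.808  (c) BW = 150.3 Hz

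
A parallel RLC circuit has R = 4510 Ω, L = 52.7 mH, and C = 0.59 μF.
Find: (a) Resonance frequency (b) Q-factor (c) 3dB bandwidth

Step 1 — Resonance: ω₀ = 1/√(LC) = 1/√(0.0527·5.9e-07) = 5671 rad/s.
Step 2 — f₀ = ω₀/(2π) = 902.6 Hz.
Step 3 — Parallel Q: Q = R/(ω₀L) = 4510/(5671·0.0527) = 15.09.
Step 4 — Bandwidth: Δω = ω₀/Q = 375.8 rad/s; BW = Δω/(2π) = 59.81 Hz.

(a) f₀ = 902.6 Hz  (b) Q = 15.09  (c) BW = 59.81 Hz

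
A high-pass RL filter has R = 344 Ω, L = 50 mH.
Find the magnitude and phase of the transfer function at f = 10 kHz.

Step 1 — Angular frequency: ω = 2π·1e+04 = 6.283e+04 rad/s.
Step 2 — Transfer function: H(jω) = jωL/(R + jωL).
Step 3 — Numerator jωL = j·3142; denominator R + jωL = 344 + j3142.
Step 4 — H = 0.9882 + j0.1082.
Step 5 — Magnitude: |H| = 0.9941 (-0.1 dB); phase: φ = 6.2°.

|H| = 0.9941 (-0.1 dB), φ = 6.2°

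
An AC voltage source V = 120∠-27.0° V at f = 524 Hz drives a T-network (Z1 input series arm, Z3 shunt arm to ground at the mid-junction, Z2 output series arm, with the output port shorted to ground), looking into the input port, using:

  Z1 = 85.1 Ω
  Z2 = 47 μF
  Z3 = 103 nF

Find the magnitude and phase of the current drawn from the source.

Step 1 — Angular frequency: ω = 2π·f = 2π·524 = 3292 rad/s.
Step 2 — Component impedances:
  Z1: Z = R = 85.1 Ω
  Z2: Z = 1/(jωC) = -j/(ω·C) = 0 - j6.462 Ω
  Z3: Z = 1/(jωC) = -j/(ω·C) = 0 - j2949 Ω
Step 3 — With the output port shorted to ground, the output series arm Z2 runs from the junction to ground; the shunt arm Z3 also runs from the junction to ground. They appear in parallel: Z3 || Z2 = 0 - j6.448 Ω.
Step 4 — Series with input arm Z1: Z_in = Z1 + (Z3 || Z2) = 85.1 - j6.448 Ω = 85.34∠-4.3° Ω.
Step 5 — Source phasor: V = 120∠-27.0° V = 106.9 - j54.48 V.
Step 6 — Ohm's law: I = V / Z_total = (106.9 - j54.48) / (85.1 - j6.448) = 1.297 - j0.5419 A.
Step 7 — Convert to polar: |I| = 1.406 A, ∠I = -22.7°.

I = 1.406∠-22.7° A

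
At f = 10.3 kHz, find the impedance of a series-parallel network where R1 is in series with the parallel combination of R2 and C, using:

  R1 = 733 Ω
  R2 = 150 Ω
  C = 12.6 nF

Step 1 — Angular frequency: ω = 2π·f = 2π·1.03e+04 = 6.472e+04 rad/s.
Step 2 — Component impedances:
  R1: Z = R = 733 Ω
  R2: Z = R = 150 Ω
  C: Z = 1/(jωC) = -j/(ω·C) = 0 - j1226 Ω
Step 3 — Parallel branch: R2 || C = 1/(1/R2 + 1/C) = 147.8 - j18.08 Ω.
Step 4 — Series with R1: Z_total = R1 + (R2 || C) = 880.8 - j18.08 Ω = 881∠-1.2° Ω.

Z = 880.8 - j18.08 Ω = 881∠-1.2° Ω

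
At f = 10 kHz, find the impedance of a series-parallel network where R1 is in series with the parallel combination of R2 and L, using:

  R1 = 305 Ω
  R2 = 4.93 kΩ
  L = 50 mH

Step 1 — Angular frequency: ω = 2π·f = 2π·1e+04 = 6.283e+04 rad/s.
Step 2 — Component impedances:
  R1: Z = R = 305 Ω
  R2: Z = R = 4930 Ω
  L: Z = jωL = j·6.283e+04·0.05 = 0 + j3142 Ω
Step 3 — Parallel branch: R2 || L = 1/(1/R2 + 1/L) = 1424 + j2234 Ω.
Step 4 — Series with R1: Z_total = R1 + (R2 || L) = 1729 + j2234 Ω = 2825∠52.3° Ω.

Z = 1729 + j2234 Ω = 2825∠52.3° Ω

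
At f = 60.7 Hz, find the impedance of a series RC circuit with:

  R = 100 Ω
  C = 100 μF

Step 1 — Angular frequency: ω = 2π·f = 2π·60.7 = 381.4 rad/s.
Step 2 — Component impedances:
  R: Z = R = 100 Ω
  C: Z = 1/(jωC) = -j/(ω·C) = 0 - j26.22 Ω
Step 3 — Series combination: Z_total = R + C = 100 - j26.22 Ω = 103.4∠-14.7° Ω.

Z = 100 - j26.22 Ω = 103.4∠-14.7° Ω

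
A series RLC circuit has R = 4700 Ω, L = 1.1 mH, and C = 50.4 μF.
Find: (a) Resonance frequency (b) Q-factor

Step 1 — Resonance condition Im(Z)=0 gives ω₀ = 1/√(LC).
Step 2 — ω₀ = 1/√(0.0011·5.04e-05) = 4247 rad/s.
Step 3 — f₀ = ω₀/(2π) = 675.9 Hz.
Step 4 — Series Q: Q = ω₀L/R = 4247·0.0011/4700 = 0.000994.

(a) f₀ = 675.9 Hz  (b) Q = 0.000994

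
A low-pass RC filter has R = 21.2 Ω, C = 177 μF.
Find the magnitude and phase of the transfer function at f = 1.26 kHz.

Step 1 — Angular frequency: ω = 2π·1260 = 7917 rad/s.
Step 2 — Transfer function: H(jω) = 1/(1 + jωRC).
Step 3 — Denominator: 1 + jωRC = 1 + j·7917·21.2·0.000177 = 1 + j29.71.
Step 4 — H = 0.001132 - j0.03362.
Step 5 — Magnitude: |H| = 0.03364 (-29.5 dB); phase: φ = -88.1°.

|H| = 0.03364 (-29.5 dB), φ = -88.1°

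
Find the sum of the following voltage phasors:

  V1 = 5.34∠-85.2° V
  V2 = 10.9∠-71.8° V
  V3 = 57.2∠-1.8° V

Step 1 — Convert each phasor to rectangular form:
  V1 = 5.34·(cos(-85.2°) + j·sin(-85.2°)) = 0.4468 - j5.321 V
  V2 = 10.9·(cos(-71.8°) + j·sin(-71.8°)) = 3.404 - j10.35 V
  V3 = 57.2·(cos(-1.8°) + j·sin(-1.8°)) = 57.17 - j1.797 V
Step 2 — Sum components: V_total = 61.02 - j17.47 V.
Step 3 — Convert to polar: |V_total| = 63.48 V, ∠V_total = -16.0°.

V_total = 63.48∠-16.0° V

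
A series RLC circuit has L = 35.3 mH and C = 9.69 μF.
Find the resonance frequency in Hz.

Step 1 — Resonance condition Im(Z)=0 gives ω₀ = 1/√(LC).
Step 2 — ω₀ = 1/√(0.0353·9.69e-06) = 1710 rad/s.
Step 3 — f₀ = ω₀/(2π) = 272.1 Hz.

f₀ = 272.1 Hz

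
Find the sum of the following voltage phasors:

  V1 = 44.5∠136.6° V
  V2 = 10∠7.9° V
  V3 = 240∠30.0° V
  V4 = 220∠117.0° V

Step 1 — Convert each phasor to rectangular form:
  V1 = 44.5·(cos(136.6°) + j·sin(136.6°)) = -32.33 + j30.58 V
  V2 = 10·(cos(7.9°) + j·sin(7.9°)) = 9.905 + j1.374 V
  V3 = 240·(cos(30.0°) + j·sin(30.0°)) = 207.8 + j120 V
  V4 = 220·(cos(117.0°) + j·sin(117.0°)) = -99.88 + j196 V
Step 2 — Sum components: V_total = 85.54 + j348 V.
Step 3 — Convert to polar: |V_total| = 358.3 V, ∠V_total = 76.2°.

V_total = 358.3∠76.2° V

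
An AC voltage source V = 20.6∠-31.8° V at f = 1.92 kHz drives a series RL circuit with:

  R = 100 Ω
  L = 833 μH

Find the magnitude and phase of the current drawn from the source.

Step 1 — Angular frequency: ω = 2π·f = 2π·1920 = 1.206e+04 rad/s.
Step 2 — Component impedances:
  R: Z = R = 100 Ω
  L: Z = jωL = j·1.206e+04·0.000833 = 0 + j10.05 Ω
Step 3 — Series combination: Z_total = R + L = 100 + j10.05 Ω = 100.5∠5.7° Ω.
Step 4 — Source phasor: V = 20.6∠-31.8° V = 17.51 - j10.86 V.
Step 5 — Ohm's law: I = V / Z_total = (17.51 - j10.86) / (100 + j10.05) = 0.1625 - j0.1249 A.
Step 6 — Convert to polar: |I| = 0.205 A, ∠I = -37.5°.

I = 0.205∠-37.5° A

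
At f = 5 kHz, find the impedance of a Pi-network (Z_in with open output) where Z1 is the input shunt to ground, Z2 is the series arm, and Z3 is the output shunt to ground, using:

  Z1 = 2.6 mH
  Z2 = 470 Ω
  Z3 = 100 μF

Step 1 — Angular frequency: ω = 2π·f = 2π·5000 = 3.142e+04 rad/s.
Step 2 — Component impedances:
  Z1: Z = jωL = j·3.142e+04·0.0026 = 0 + j81.68 Ω
  Z2: Z = R = 470 Ω
  Z3: Z = 1/(jωC) = -j/(ω·C) = 0 - j0.3183 Ω
Step 3 — With open output, the series arm Z2 and the output shunt Z3 appear in series to ground: Z2 + Z3 = 470 - j0.3183 Ω.
Step 4 — Parallel with input shunt Z1: Z_in = Z1 || (Z2 + Z3) = 13.78 + j79.3 Ω = 80.48∠80.1° Ω.

Z = 13.78 + j79.3 Ω = 80.48∠80.1° Ω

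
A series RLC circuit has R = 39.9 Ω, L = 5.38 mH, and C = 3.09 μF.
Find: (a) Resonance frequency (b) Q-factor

Step 1 — Resonance condition Im(Z)=0 gives ω₀ = 1/√(LC).
Step 2 — ω₀ = 1/√(0.00538·3.09e-06) = 7756 rad/s.
Step 3 — f₀ = ω₀/(2π) = 1234 Hz.
Step 4 — Series Q: Q = ω₀L/R = 7756·0.00538/39.9 = 1.046.

(a) f₀ = 1234 Hz  (b) Q = 1.046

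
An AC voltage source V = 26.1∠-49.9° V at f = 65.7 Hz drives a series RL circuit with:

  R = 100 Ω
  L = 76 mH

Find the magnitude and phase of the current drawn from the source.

Step 1 — Angular frequency: ω = 2π·f = 2π·65.7 = 412.8 rad/s.
Step 2 — Component impedances:
  R: Z = R = 100 Ω
  L: Z = jωL = j·412.8·0.076 = 0 + j31.37 Ω
Step 3 — Series combination: Z_total = R + L = 100 + j31.37 Ω = 104.8∠17.4° Ω.
Step 4 — Source phasor: V = 26.1∠-49.9° V = 16.81 - j19.96 V.
Step 5 — Ohm's law: I = V / Z_total = (16.81 - j19.96) / (100 + j31.37) = 0.09603 - j0.2298 A.
Step 6 — Convert to polar: |I| = 0.249 A, ∠I = -67.3°.

I = 0.249∠-67.3° A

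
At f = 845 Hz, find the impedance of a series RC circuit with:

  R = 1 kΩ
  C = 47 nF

Step 1 — Angular frequency: ω = 2π·f = 2π·845 = 5309 rad/s.
Step 2 — Component impedances:
  R: Z = R = 1000 Ω
  C: Z = 1/(jωC) = -j/(ω·C) = 0 - j4007 Ω
Step 3 — Series combination: Z_total = R + C = 1000 - j4007 Ω = 4130∠-76.0° Ω.

Z = 1000 - j4007 Ω = 4130∠-76.0° Ω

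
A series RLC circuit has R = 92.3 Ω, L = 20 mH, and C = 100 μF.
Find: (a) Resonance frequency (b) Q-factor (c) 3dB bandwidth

Step 1 — Resonance condition Im(Z)=0 gives ω₀ = 1/√(LC).
Step 2 — ω₀ = 1/√(0.02·0.0001) = 707.1 rad/s.
Step 3 — f₀ = ω₀/(2π) = 112.5 Hz.
Step 4 — Series Q: Q = ω₀L/R = 707.1·0.02/92.3 = 0.1532.
Step 5 — 3dB bandwidth: Δω = ω₀/Q = 4615 rad/s; BW = Δω/(2π) = 734.5 Hz.

(a) f₀ = 112.5 Hz  (b) Q = 0.1532  (c) BW = 734.5 Hz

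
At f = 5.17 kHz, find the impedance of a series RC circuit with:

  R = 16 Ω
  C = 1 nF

Step 1 — Angular frequency: ω = 2π·f = 2π·5170 = 3.248e+04 rad/s.
Step 2 — Component impedances:
  R: Z = R = 16 Ω
  C: Z = 1/(jωC) = -j/(ω·C) = 0 - j3.078e+04 Ω
Step 3 — Series combination: Z_total = R + C = 16 - j3.078e+04 Ω = 3.078e+04∠-90.0° Ω.

Z = 16 - j3.078e+04 Ω = 3.078e+04∠-90.0° Ω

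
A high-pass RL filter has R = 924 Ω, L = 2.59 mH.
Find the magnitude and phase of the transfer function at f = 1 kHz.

Step 1 — Angular frequency: ω = 2π·1000 = 6283 rad/s.
Step 2 — Transfer function: H(jω) = jωL/(R + jωL).
Step 3 — Numerator jωL = j·16.27; denominator R + jωL = 924 + j16.27.
Step 4 — H = 0.0003101 + j0.01761.
Step 5 — Magnitude: |H| = 0.01761 (-35.1 dB); phase: φ = 89.0°.

|H| = 0.01761 (-35.1 dB), φ = 89.0°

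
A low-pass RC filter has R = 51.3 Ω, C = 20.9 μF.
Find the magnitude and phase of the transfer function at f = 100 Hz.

Step 1 — Angular frequency: ω = 2π·100 = 628.3 rad/s.
Step 2 — Transfer function: H(jω) = 1/(1 + jωRC).
Step 3 — Denominator: 1 + jωRC = 1 + j·628.3·51.3·2.09e-05 = 1 + j0.6737.
Step 4 — H = 0.6878 - j0.4634.
Step 5 — Magnitude: |H| = 0.8294 (-1.6 dB); phase: φ = -34.0°.

|H| = 0.8294 (-1.6 dB), φ = -34.0°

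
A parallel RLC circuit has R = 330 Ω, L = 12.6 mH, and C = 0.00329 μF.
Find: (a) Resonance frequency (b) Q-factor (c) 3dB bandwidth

Step 1 — Resonance: ω₀ = 1/√(LC) = 1/√(0.0126·3.29e-09) = 1.553e+05 rad/s.
Step 2 — f₀ = ω₀/(2π) = 2.472e+04 Hz.
Step 3 — Parallel Q: Q = R/(ω₀L) = 330/(1.553e+05·0.0126) = 0.1686.
Step 4 — Bandwidth: Δω = ω₀/Q = 9.211e+05 rad/s; BW = Δω/(2π) = 1.466e+05 Hz.

(a) f₀ = 2.472e+04 Hz  (b) Q = 0.1686  (c) BW = 1.466e+05 Hz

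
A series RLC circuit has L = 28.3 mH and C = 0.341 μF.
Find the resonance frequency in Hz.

Step 1 — Resonance condition Im(Z)=0 gives ω₀ = 1/√(LC).
Step 2 — ω₀ = 1/√(0.0283·3.41e-07) = 1.018e+04 rad/s.
Step 3 — f₀ = ω₀/(2π) = 1620 Hz.

f₀ = 1620 Hz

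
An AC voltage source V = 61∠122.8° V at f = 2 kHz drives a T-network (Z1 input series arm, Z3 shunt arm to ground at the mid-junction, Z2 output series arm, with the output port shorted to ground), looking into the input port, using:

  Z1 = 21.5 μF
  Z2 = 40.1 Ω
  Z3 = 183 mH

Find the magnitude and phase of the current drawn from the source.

Step 1 — Angular frequency: ω = 2π·f = 2π·2000 = 1.257e+04 rad/s.
Step 2 — Component impedances:
  Z1: Z = 1/(jωC) = -j/(ω·C) = 0 - j3.701 Ω
  Z2: Z = R = 40.1 Ω
  Z3: Z = jωL = j·1.257e+04·0.183 = 0 + j2300 Ω
Step 3 — With the output port shorted to ground, the output series arm Z2 runs from the junction to ground; the shunt arm Z3 also runs from the junction to ground. They appear in parallel: Z3 || Z2 = 40.09 + j0.699 Ω.
Step 4 — Series with input arm Z1: Z_in = Z1 + (Z3 || Z2) = 40.09 - j3.002 Ω = 40.2∠-4.3° Ω.
Step 5 — Source phasor: V = 61∠122.8° V = -33.04 + j51.27 V.
Step 6 — Ohm's law: I = V / Z_total = (-33.04 + j51.27) / (40.09 - j3.002) = -0.915 + j1.211 A.
Step 7 — Convert to polar: |I| = 1.517 A, ∠I = 127.1°.

I = 1.517∠127.1° A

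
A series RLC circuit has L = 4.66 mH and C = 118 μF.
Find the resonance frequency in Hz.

Step 1 — Resonance condition Im(Z)=0 gives ω₀ = 1/√(LC).
Step 2 — ω₀ = 1/√(0.00466·0.000118) = 1349 rad/s.
Step 3 — f₀ = ω₀/(2π) = 214.6 Hz.

f₀ = 214.6 Hz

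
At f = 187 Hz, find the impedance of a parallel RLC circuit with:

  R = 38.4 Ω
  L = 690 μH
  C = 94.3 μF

Step 1 — Angular frequency: ω = 2π·f = 2π·187 = 1175 rad/s.
Step 2 — Component impedances:
  R: Z = R = 38.4 Ω
  L: Z = jωL = j·1175·0.00069 = 0 + j0.8107 Ω
  C: Z = 1/(jωC) = -j/(ω·C) = 0 - j9.025 Ω
Step 3 — Parallel combination: 1/Z_total = 1/R + 1/L + 1/C; Z_total = 0.02065 + j0.8903 Ω = 0.8905∠88.7° Ω.

Z = 0.02065 + j0.8903 Ω = 0.8905∠88.7° Ω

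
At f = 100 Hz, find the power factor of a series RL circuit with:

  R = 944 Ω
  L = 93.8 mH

Step 1 — Angular frequency: ω = 2π·f = 2π·100 = 628.3 rad/s.
Step 2 — Component impedances:
  R: Z = R = 944 Ω
  L: Z = jωL = j·628.3·0.0938 = 0 + j58.94 Ω
Step 3 — Series combination: Z_total = R + L = 944 + j58.94 Ω = 945.8∠3.6° Ω.
Step 4 — Power factor: PF = cos(φ) = Re(Z)/|Z| = 944/945.8 = 0.9981.
Step 5 — Type: Im(Z) = 58.94 ⇒ lagging (phase φ = 3.6°).

PF = 0.9981 (lagging, φ = 3.6°)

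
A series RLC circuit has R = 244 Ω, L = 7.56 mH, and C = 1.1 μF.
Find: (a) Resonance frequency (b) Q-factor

Step 1 — Resonance condition Im(Z)=0 gives ω₀ = 1/√(LC).
Step 2 — ω₀ = 1/√(0.00756·1.1e-06) = 1.097e+04 rad/s.
Step 3 — f₀ = ω₀/(2π) = 1745 Hz.
Step 4 — Series Q: Q = ω₀L/R = 1.097e+04·0.00756/244 = 0.3398.

(a) f₀ = 1745 Hz  (b) Q = 0.3398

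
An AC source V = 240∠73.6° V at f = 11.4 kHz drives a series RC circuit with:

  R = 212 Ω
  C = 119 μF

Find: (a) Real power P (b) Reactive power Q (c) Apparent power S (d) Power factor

Step 1 — Angular frequency: ω = 2π·f = 2π·1.14e+04 = 7.163e+04 rad/s.
Step 2 — Component impedances:
  R: Z = R = 212 Ω
  C: Z = 1/(jωC) = -j/(ω·C) = 0 - j0.1173 Ω
Step 3 — Series combination: Z_total = R + C = 212 - j0.1173 Ω = 212∠-0.0° Ω.
Step 4 — Source phasor: V = 240∠73.6° V = 67.76 + j230.2 V.
Step 5 — Current: I = V / Z = 0.319 + j1.086 A = 1.132∠73.6° A.
Step 6 — Complex power: S = V·I* = 271.7 - j0.1504 VA.
Step 7 — Real power: P = Re(S) = 271.7 W.
Step 8 — Reactive power: Q = Im(S) = -0.1504 VAR.
Step 9 — Apparent power: |S| = 271.7 VA.
Step 10 — Power factor: PF = P/|S| = 1 (leading).

(a) P = 271.7 W  (b) Q = -0.1504 VAR  (c) S = 271.7 VA  (d) PF = 1 (leading)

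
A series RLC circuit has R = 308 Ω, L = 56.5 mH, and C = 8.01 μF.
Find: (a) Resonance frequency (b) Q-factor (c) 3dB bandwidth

Step 1 — Resonance: ω₀ = 1/√(LC) = 1/√(0.0565·8.01e-06) = 1486 rad/s.
Step 2 — f₀ = ω₀/(2π) = 236.6 Hz.
Step 3 — Series Q: Q = ω₀L/R = 1486·0.0565/308 = 0.2727.
Step 4 — Bandwidth: Δω = ω₀/Q = 5451 rad/s; BW = Δω/(2π) = 867.6 Hz.

(a) f₀ = 236.6 Hz  (b) Q = 0.2727  (c) BW = 867.6 Hz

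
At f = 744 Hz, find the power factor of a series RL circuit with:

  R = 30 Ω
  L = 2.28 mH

Step 1 — Angular frequency: ω = 2π·f = 2π·744 = 4675 rad/s.
Step 2 — Component impedances:
  R: Z = R = 30 Ω
  L: Z = jωL = j·4675·0.00228 = 0 + j10.66 Ω
Step 3 — Series combination: Z_total = R + L = 30 + j10.66 Ω = 31.84∠19.6° Ω.
Step 4 — Power factor: PF = cos(φ) = Re(Z)/|Z| = 30/31.837 = 0.9423.
Step 5 — Type: Im(Z) = 10.66 ⇒ lagging (phase φ = 19.6°).

PF = 0.9423 (lagging, φ = 19.6°)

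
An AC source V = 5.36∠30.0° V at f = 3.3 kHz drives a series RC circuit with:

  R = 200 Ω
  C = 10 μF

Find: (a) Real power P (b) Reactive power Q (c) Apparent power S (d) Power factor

Step 1 — Angular frequency: ω = 2π·f = 2π·3300 = 2.073e+04 rad/s.
Step 2 — Component impedances:
  R: Z = R = 200 Ω
  C: Z = 1/(jωC) = -j/(ω·C) = 0 - j4.823 Ω
Step 3 — Series combination: Z_total = R + C = 200 - j4.823 Ω = 200.1∠-1.4° Ω.
Step 4 — Source phasor: V = 5.36∠30.0° V = 4.642 + j2.68 V.
Step 5 — Current: I = V / Z = 0.02287 + j0.01395 A = 0.02679∠31.4° A.
Step 6 — Complex power: S = V·I* = 0.1436 - j0.003462 VA.
Step 7 — Real power: P = Re(S) = 0.1436 W.
Step 8 — Reactive power: Q = Im(S) = -0.003462 VAR.
Step 9 — Apparent power: |S| = 0.1436 VA.
Step 10 — Power factor: PF = P/|S| = 0.9997 (leading).

(a) P = 0.1436 W  (b) Q = -0.003462 VAR  (c) S = 0.1436 VA  (d) PF = 0.9997 (leading)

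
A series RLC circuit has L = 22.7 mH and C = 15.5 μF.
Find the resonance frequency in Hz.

Step 1 — Resonance condition Im(Z)=0 gives ω₀ = 1/√(LC).
Step 2 — ω₀ = 1/√(0.0227·1.55e-05) = 1686 rad/s.
Step 3 — f₀ = ω₀/(2π) = 268.3 Hz.

f₀ = 268.3 Hz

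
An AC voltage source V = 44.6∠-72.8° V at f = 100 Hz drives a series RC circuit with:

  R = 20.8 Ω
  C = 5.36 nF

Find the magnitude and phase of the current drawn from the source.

Step 1 — Angular frequency: ω = 2π·f = 2π·100 = 628.3 rad/s.
Step 2 — Component impedances:
  R: Z = R = 20.8 Ω
  C: Z = 1/(jωC) = -j/(ω·C) = 0 - j2.969e+05 Ω
Step 3 — Series combination: Z_total = R + C = 20.8 - j2.969e+05 Ω = 2.969e+05∠-90.0° Ω.
Step 4 — Source phasor: V = 44.6∠-72.8° V = 13.19 - j42.61 V.
Step 5 — Ohm's law: I = V / Z_total = (13.19 - j42.61) / (20.8 - j2.969e+05) = 0.0001435 + j4.441e-05 A.
Step 6 — Convert to polar: |I| = 0.0001502 A, ∠I = 17.2°.

I = 0.0001502∠17.2° A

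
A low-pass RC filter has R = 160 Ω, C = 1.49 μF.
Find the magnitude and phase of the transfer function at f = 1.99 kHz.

Step 1 — Angular frequency: ω = 2π·1990 = 1.25e+04 rad/s.
Step 2 — Transfer function: H(jω) = 1/(1 + jωRC).
Step 3 — Denominator: 1 + jωRC = 1 + j·1.25e+04·160·1.49e-06 = 1 + j2.981.
Step 4 — H = 0.1012 - j0.3015.
Step 5 — Magnitude: |H| = 0.3181 (-9.9 dB); phase: φ = -71.5°.

|H| = 0.3181 (-9.9 dB), φ = -71.5°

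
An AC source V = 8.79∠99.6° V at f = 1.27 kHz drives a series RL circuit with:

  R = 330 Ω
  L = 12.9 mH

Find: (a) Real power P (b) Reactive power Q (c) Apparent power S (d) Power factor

Step 1 — Angular frequency: ω = 2π·f = 2π·1270 = 7980 rad/s.
Step 2 — Component impedances:
  R: Z = R = 330 Ω
  L: Z = jωL = j·7980·0.0129 = 0 + j102.9 Ω
Step 3 — Series combination: Z_total = R + L = 330 + j102.9 Ω = 345.7∠17.3° Ω.
Step 4 — Source phasor: V = 8.79∠99.6° V = -1.466 + j8.667 V.
Step 5 — Current: I = V / Z = 0.003418 + j0.0252 A = 0.02543∠82.3° A.
Step 6 — Complex power: S = V·I* = 0.2134 + j0.06656 VA.
Step 7 — Real power: P = Re(S) = 0.2134 W.
Step 8 — Reactive power: Q = Im(S) = 0.06656 VAR.
Step 9 — Apparent power: |S| = 0.2235 VA.
Step 10 — Power factor: PF = P/|S| = 0.9546 (lagging).

(a) P = 0.2134 W  (b) Q = 0.06656 VAR  (c) S = 0.2235 VA  (d) PF = 0.9546 (lagging)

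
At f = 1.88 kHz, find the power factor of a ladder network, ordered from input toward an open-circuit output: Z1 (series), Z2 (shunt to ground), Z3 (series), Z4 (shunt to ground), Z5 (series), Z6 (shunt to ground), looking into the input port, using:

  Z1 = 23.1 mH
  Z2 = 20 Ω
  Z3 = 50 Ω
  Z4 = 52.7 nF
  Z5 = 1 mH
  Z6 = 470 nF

Step 1 — Angular frequency: ω = 2π·f = 2π·1880 = 1.181e+04 rad/s.
Step 2 — Component impedances:
  Z1: Z = jωL = j·1.181e+04·0.0231 = 0 + j272.9 Ω
  Z2: Z = R = 20 Ω
  Z3: Z = R = 50 Ω
  Z4: Z = 1/(jωC) = -j/(ω·C) = 0 - j1606 Ω
  Z5: Z = jωL = j·1.181e+04·0.001 = 0 + j11.81 Ω
  Z6: Z = 1/(jωC) = -j/(ω·C) = 0 - j180.1 Ω
Step 3 — Ladder network (open output): work backward from the far end, alternating series and parallel combinations. Z_in = 19 + j270.7 Ω = 271.4∠86.0° Ω.
Step 4 — Power factor: PF = cos(φ) = Re(Z)/|Z| = 19.004/271.36 = 0.07003.
Step 5 — Type: Im(Z) = 270.7 ⇒ lagging (phase φ = 86.0°).

PF = 0.07003 (lagging, φ = 86.0°)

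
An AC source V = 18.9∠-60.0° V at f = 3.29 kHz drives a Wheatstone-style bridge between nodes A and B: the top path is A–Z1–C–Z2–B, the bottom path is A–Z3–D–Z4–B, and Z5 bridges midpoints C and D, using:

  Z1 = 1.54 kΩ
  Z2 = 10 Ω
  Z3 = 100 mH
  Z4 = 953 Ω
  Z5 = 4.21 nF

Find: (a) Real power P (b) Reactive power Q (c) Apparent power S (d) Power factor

Step 1 — Angular frequency: ω = 2π·f = 2π·3290 = 2.067e+04 rad/s.
Step 2 — Component impedances:
  Z1: Z = R = 1540 Ω
  Z2: Z = R = 10 Ω
  Z3: Z = jωL = j·2.067e+04·0.1 = 0 + j2067 Ω
  Z4: Z = R = 953 Ω
  Z5: Z = 1/(jωC) = -j/(ω·C) = 0 - j1.149e+04 Ω
Step 3 — Bridge requires nodal analysis (the Z5 bridge couples midpoints C and D, so the two paths cannot be reduced to a simple series/parallel combination). Setting node B to ground and injecting 1 A at node A, the 3-node admittance system at A, C, D solves to V_A = Z_AB = 961.4 + j469.5 Ω = 1070∠26.0° Ω.
Step 4 — Source phasor: V = 18.9∠-60.0° V = 9.45 - j16.37 V.
Step 5 — Current: I = V / Z = 0.001223 - j0.01762 A = 0.01766∠-86.0° A.
Step 6 — Complex power: S = V·I* = 0.3 + j0.1465 VA.
Step 7 — Real power: P = Re(S) = 0.3 W.
Step 8 — Reactive power: Q = Im(S) = 0.1465 VAR.
Step 9 — Apparent power: |S| = 0.3339 VA.
Step 10 — Power factor: PF = P/|S| = 0.8986 (lagging).

(a) P = 0.3 W  (b) Q = 0.1465 VAR  (c) S = 0.3339 VA  (d) PF = 0.8986 (lagging)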